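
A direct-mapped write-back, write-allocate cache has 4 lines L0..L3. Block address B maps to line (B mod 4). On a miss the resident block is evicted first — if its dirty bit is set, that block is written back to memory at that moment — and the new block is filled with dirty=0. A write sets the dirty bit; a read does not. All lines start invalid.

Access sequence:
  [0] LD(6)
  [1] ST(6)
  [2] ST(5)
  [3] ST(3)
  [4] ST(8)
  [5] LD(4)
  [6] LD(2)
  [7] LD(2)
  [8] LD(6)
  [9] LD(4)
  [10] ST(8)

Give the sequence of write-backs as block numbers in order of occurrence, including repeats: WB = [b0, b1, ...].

WB = [8, 6]

  0 | R B6 → L2 miss [-]
  1 | W B6 → L2 hit [D]
  2 | W B5 → L1 miss [D]
  3 | W B3 → L3 miss [D]
  4 | W B8 → L0 miss [D]
  5 | R B4 → L0 miss wb→B8 [-]
  6 | R B2 → L2 miss wb→B6 [-]
  7 | R B2 → L2 hit [-]
  8 | R B6 → L2 miss [-]
  9 | R B4 → L0 hit [-]
  10 | W B8 → L0 miss [D]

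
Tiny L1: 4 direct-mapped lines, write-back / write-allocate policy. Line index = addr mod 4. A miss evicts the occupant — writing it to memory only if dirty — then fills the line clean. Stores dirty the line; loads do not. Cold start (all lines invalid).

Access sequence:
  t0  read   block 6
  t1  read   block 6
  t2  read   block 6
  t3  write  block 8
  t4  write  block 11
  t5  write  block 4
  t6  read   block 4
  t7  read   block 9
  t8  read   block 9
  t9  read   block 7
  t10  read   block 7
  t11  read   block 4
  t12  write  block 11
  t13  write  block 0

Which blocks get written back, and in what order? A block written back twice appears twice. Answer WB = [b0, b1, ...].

WB = [8, 11, 4]

0: R B6 → L2 miss [-]
1: R B6 → L2 hit [-]
2: R B6 → L2 hit [-]
3: W B8 → L0 miss [D]
4: W B11 → L3 miss [D]
5: W B4 → L0 miss wb→B8 [D]
6: R B4 → L0 hit [D]
7: R B9 → L1 miss [-]
8: R B9 → L1 hit [-]
9: R B7 → L3 miss wb→B11 [-]
10: R B7 → L3 hit [-]
11: R B4 → L0 hit [D]
12: W B11 → L3 miss [D]
13: W B0 → L0 miss wb→B4 [D]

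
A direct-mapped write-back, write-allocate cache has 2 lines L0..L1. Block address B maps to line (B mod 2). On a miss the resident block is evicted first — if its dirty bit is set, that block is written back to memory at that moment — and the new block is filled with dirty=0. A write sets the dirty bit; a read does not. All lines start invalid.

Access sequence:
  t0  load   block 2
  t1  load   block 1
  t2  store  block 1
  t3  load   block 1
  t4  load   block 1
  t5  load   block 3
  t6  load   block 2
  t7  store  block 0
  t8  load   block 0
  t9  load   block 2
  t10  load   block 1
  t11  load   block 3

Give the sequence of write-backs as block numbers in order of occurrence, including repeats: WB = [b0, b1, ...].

WB = [1, 0]

  0 | R B2 → L0 miss [-]
  1 | R B1 → L1 miss [-]
  2 | W B1 → L1 hit [D]
  3 | R B1 → L1 hit [D]
  4 | R B1 → L1 hit [D]
  5 | R B3 → L1 miss wb→B1 [-]
  6 | R B2 → L0 hit [-]
  7 | W B0 → L0 miss [D]
  8 | R B0 → L0 hit [D]
  9 | R B2 → L0 miss wb→B0 [-]
  10 | R B1 → L1 miss [-]
  11 | R B3 → L1 miss [-]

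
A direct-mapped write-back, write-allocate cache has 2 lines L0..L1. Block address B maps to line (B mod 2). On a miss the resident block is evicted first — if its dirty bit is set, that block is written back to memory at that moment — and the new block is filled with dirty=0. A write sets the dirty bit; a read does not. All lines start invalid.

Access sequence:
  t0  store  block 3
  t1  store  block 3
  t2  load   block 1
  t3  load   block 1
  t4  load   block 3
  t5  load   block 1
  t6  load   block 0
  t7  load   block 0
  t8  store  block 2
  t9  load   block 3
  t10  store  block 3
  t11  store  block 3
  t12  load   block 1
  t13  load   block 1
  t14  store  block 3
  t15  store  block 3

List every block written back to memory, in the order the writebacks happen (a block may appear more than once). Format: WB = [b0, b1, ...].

0: W B3 -> L1 miss  d=D]
1: W B3 -> L1 hit  d=D]
2: R B1 -> L1 miss wb->B3  d=-]
3: R B1 -> L1 hit  d=-]
4: R B3 -> L1 miss  d=-]
5: R B1 -> L1 miss  d=-]
6: R B0 -> L0 miss  d=-]
7: R B0 -> L0 hit  d=-]
8: W B2 -> L0 miss  d=D]
9: R B3 -> L1 miss  d=-]
10: W B3 -> L1 hit  d=D]
11: W B3 -> L1 hit  d=D]
12: R B1 -> L1 miss wb->B3  d=-]
13: R B1 -> L1 hit  d=-]
14: W B3 -> L1 miss  d=D]
15: W B3 -> L1 hit  d=D]

WB = [3, 3]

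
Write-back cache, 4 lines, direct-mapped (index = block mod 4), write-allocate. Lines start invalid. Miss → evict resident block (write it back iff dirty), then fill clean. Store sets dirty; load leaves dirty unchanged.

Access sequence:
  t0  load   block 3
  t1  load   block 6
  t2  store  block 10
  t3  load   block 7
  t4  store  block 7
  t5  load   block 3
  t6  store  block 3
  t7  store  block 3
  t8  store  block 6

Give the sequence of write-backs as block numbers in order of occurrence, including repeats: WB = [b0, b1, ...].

0: R B3 -> L3 miss  d=-]
1: R B6 -> L2 miss  d=-]
2: W B10 -> L2 miss  d=D]
3: R B7 -> L3 miss  d=-]
4: W B7 -> L3 hit  d=D]
5: R B3 -> L3 miss wb->B7  d=-]
6: W B3 -> L3 hit  d=D]
7: W B3 -> L3 hit  d=D]
8: W B6 -> L2 miss wb->B10  d=D]

WB = [7, 10]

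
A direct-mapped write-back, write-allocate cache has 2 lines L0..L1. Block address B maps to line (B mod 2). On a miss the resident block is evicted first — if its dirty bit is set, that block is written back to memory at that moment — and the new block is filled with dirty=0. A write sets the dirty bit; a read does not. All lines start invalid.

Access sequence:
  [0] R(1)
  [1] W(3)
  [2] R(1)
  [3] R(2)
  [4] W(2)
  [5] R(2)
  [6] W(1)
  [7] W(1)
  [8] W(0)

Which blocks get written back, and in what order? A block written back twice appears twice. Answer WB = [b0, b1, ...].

WB = [3, 2]

0: R B1 -> L1 miss  d=-]
1: W B3 -> L1 miss  d=D]
2: R B1 -> L1 miss wb->B3  d=-]
3: R B2 -> L0 miss  d=-]
4: W B2 -> L0 hit  d=D]
5: R B2 -> L0 hit  d=D]
6: W B1 -> L1 hit  d=D]
7: W B1 -> L1 hit  d=D]
8: W B0 -> L0 miss wb->B2  d=D]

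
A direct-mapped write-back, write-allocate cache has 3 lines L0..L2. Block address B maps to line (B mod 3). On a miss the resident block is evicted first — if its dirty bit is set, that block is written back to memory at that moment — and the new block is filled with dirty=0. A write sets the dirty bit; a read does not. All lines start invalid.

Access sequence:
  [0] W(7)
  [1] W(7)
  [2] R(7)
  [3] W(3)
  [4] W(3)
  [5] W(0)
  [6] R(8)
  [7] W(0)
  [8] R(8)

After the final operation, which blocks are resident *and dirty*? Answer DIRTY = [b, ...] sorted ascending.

DIRTY = [0, 7]

  0 | W B7 → L1 miss [D]
  1 | W B7 → L1 hit [D]
  2 | R B7 → L1 hit [D]
  3 | W B3 → L0 miss [D]
  4 | W B3 → L0 hit [D]
  5 | W B0 → L0 miss wb→B3 [D]
  6 | R B8 → L2 miss [-]
  7 | W B0 → L0 hit [D]
  8 | R B8 → L2 hit [-]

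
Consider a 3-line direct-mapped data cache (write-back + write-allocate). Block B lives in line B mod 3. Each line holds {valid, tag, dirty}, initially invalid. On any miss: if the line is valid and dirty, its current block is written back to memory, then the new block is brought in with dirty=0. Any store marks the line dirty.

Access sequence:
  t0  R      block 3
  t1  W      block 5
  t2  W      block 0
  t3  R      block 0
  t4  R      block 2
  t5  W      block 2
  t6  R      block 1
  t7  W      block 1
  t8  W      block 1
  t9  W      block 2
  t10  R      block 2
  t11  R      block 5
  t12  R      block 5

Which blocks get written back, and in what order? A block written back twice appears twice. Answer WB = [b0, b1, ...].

0: R B3 → L0 miss [-]
1: W B5 → L2 miss [D]
2: W B0 → L0 miss [D]
3: R B0 → L0 hit [D]
4: R B2 → L2 miss wb→B5 [-]
5: W B2 → L2 hit [D]
6: R B1 → L1 miss [-]
7: W B1 → L1 hit [D]
8: W B1 → L1 hit [D]
9: W B2 → L2 hit [D]
10: R B2 → L2 hit [D]
11: R B5 → L2 miss wb→B2 [-]
12: R B5 → L2 hit [-]

WB = [5, 2]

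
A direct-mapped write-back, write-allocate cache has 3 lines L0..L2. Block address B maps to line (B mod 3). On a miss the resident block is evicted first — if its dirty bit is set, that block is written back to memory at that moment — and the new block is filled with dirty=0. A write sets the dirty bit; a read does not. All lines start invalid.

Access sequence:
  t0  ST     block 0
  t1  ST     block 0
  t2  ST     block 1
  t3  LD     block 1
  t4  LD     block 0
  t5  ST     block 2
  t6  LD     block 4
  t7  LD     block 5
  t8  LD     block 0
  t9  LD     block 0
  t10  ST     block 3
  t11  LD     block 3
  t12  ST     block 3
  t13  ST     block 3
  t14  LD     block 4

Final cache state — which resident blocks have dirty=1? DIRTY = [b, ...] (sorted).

DIRTY = [3]

0: W B0 → L0 miss [D]
1: W B0 → L0 hit [D]
2: W B1 → L1 miss [D]
3: R B1 → L1 hit [D]
4: R B0 → L0 hit [D]
5: W B2 → L2 miss [D]
6: R B4 → L1 miss wb→B1 [-]
7: R B5 → L2 miss wb→B2 [-]
8: R B0 → L0 hit [D]
9: R B0 → L0 hit [D]
10: W B3 → L0 miss wb→B0 [D]
11: R B3 → L0 hit [D]
12: W B3 → L0 hit [D]
13: W B3 → L0 hit [D]
14: R B4 → L1 hit [-]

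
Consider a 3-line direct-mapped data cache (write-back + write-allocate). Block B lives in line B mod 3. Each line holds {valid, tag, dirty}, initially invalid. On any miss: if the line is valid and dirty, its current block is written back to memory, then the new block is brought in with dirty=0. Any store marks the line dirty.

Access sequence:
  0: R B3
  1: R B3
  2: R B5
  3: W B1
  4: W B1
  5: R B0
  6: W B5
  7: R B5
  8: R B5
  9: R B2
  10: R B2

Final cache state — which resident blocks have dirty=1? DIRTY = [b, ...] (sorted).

DIRTY = [1]

0: R B3 -> L0 miss  d=-]
1: R B3 -> L0 hit  d=-]
2: R B5 -> L2 miss  d=-]
3: W B1 -> L1 miss  d=D]
4: W B1 -> L1 hit  d=D]
5: R B0 -> L0 miss  d=-]
6: W B5 -> L2 hit  d=D]
7: R B5 -> L2 hit  d=D]
8: R B5 -> L2 hit  d=D]
9: R B2 -> L2 miss wb->B5  d=-]
10: R B2 -> L2 hit  d=-]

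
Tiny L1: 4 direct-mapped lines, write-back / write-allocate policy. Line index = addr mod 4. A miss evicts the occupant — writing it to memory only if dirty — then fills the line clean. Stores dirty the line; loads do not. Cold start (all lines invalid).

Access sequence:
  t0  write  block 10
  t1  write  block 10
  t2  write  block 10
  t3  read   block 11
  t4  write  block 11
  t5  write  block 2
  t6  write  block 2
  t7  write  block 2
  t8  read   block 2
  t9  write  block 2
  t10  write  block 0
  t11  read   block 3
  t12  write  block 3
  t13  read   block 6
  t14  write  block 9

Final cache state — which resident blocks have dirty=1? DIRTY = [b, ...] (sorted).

  0 | W B10 → L2 miss [D]
  1 | W B10 → L2 hit [D]
  2 | W B10 → L2 hit [D]
  3 | R B11 → L3 miss [-]
  4 | W B11 → L3 hit [D]
  5 | W B2 → L2 miss wb→B10 [D]
  6 | W B2 → L2 hit [D]
  7 | W B2 → L2 hit [D]
  8 | R B2 → L2 hit [D]
  9 | W B2 → L2 hit [D]
  10 | W B0 → L0 miss [D]
  11 | R B3 → L3 miss wb→B11 [-]
  12 | W B3 → L3 hit [D]
  13 | R B6 → L2 miss wb→B2 [-]
  14 | W B9 → L1 miss [D]

DIRTY = [0, 3, 9]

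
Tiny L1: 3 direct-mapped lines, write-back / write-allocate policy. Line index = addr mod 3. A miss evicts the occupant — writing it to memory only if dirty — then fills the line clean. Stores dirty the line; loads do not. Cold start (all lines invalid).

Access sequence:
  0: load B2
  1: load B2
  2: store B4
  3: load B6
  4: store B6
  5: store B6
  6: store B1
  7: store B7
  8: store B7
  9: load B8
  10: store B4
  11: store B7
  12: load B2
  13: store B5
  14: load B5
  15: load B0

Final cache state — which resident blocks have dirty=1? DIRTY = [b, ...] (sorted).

0: R B2 -> L2 miss  d=-]
1: R B2 -> L2 hit  d=-]
2: W B4 -> L1 miss  d=D]
3: R B6 -> L0 miss  d=-]
4: W B6 -> L0 hit  d=D]
5: W B6 -> L0 hit  d=D]
6: W B1 -> L1 miss wb->B4  d=D]
7: W B7 -> L1 miss wb->B1  d=D]
8: W B7 -> L1 hit  d=D]
9: R B8 -> L2 miss  d=-]
10: W B4 -> L1 miss wb->B7  d=D]
11: W B7 -> L1 miss wb->B4  d=D]
12: R B2 -> L2 miss  d=-]
13: W B5 -> L2 miss  d=D]
14: R B5 -> L2 hit  d=D]
15: R B0 -> L0 miss wb->B6  d=-]

DIRTY = [5, 7]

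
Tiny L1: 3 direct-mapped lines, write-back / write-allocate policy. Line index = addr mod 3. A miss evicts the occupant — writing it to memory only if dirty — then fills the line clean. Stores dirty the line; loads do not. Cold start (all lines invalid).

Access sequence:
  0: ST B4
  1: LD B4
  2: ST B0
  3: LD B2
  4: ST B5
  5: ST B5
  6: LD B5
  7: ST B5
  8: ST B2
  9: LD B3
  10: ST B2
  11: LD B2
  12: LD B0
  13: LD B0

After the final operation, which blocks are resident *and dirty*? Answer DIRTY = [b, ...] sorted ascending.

0: W B4 -> L1 miss  d=D]
1: R B4 -> L1 hit  d=D]
2: W B0 -> L0 miss  d=D]
3: R B2 -> L2 miss  d=-]
4: W B5 -> L2 miss  d=D]
5: W B5 -> L2 hit  d=D]
6: R B5 -> L2 hit  d=D]
7: W B5 -> L2 hit  d=D]
8: W B2 -> L2 miss wb->B5  d=D]
9: R B3 -> L0 miss wb->B0  d=-]
10: W B2 -> L2 hit  d=D]
11: R B2 -> L2 hit  d=D]
12: R B0 -> L0 miss  d=-]
13: R B0 -> L0 hit  d=-]

DIRTY = [2, 4]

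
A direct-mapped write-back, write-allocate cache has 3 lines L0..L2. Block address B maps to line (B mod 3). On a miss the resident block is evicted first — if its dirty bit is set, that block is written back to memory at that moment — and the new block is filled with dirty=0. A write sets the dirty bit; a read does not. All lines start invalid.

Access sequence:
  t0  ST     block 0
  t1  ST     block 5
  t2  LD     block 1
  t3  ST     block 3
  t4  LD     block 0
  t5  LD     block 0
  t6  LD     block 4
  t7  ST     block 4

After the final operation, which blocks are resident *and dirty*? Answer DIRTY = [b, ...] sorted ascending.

DIRTY = [4, 5]

0: W B0 → L0 miss [D]
1: W B5 → L2 miss [D]
2: R B1 → L1 miss [-]
3: W B3 → L0 miss wb→B0 [D]
4: R B0 → L0 miss wb→B3 [-]
5: R B0 → L0 hit [-]
6: R B4 → L1 miss [-]
7: W B4 → L1 hit [D]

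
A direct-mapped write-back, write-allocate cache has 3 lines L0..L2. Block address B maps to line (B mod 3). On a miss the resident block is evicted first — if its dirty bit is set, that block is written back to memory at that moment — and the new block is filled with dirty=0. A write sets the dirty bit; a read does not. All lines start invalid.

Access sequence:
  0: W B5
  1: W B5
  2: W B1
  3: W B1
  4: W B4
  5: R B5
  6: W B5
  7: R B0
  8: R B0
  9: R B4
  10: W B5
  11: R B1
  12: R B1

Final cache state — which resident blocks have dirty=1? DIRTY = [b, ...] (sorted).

  0 | W B5 → L2 miss [D]
  1 | W B5 → L2 hit [D]
  2 | W B1 → L1 miss [D]
  3 | W B1 → L1 hit [D]
  4 | W B4 → L1 miss wb→B1 [D]
  5 | R B5 → L2 hit [D]
  6 | W B5 → L2 hit [D]
  7 | R B0 → L0 miss [-]
  8 | R B0 → L0 hit [-]
  9 | R B4 → L1 hit [D]
  10 | W B5 → L2 hit [D]
  11 | R B1 → L1 miss wb→B4 [-]
  12 | R B1 → L1 hit [-]

DIRTY = [5]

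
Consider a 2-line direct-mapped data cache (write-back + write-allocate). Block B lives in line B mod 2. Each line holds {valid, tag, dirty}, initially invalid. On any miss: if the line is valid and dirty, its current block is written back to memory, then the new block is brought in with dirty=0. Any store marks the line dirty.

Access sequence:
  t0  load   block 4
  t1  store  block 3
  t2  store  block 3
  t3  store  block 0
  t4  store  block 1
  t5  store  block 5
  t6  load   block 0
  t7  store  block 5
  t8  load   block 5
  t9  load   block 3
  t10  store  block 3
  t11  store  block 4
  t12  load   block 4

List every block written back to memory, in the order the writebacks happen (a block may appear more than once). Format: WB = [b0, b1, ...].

  0 | R B4 → L0 miss [-]
  1 | W B3 → L1 miss [D]
  2 | W B3 → L1 hit [D]
  3 | W B0 → L0 miss [D]
  4 | W B1 → L1 miss wb→B3 [D]
  5 | W B5 → L1 miss wb→B1 [D]
  6 | R B0 → L0 hit [D]
  7 | W B5 → L1 hit [D]
  8 | R B5 → L1 hit [D]
  9 | R B3 → L1 miss wb→B5 [-]
  10 | W B3 → L1 hit [D]
  11 | W B4 → L0 miss wb→B0 [D]
  12 | R B4 → L0 hit [D]

WB = [3, 1, 5, 0]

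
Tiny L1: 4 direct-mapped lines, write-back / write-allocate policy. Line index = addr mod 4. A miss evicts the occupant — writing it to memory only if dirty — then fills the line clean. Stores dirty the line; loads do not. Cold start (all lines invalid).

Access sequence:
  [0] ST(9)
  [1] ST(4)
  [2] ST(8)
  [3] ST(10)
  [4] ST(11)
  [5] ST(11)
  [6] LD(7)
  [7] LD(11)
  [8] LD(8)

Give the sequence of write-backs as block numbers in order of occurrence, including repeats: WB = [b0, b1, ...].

0: W B9 -> L1 miss  d=D]
1: W B4 -> L0 miss  d=D]
2: W B8 -> L0 miss wb->B4  d=D]
3: W B10 -> L2 miss  d=D]
4: W B11 -> L3 miss  d=D]
5: W B11 -> L3 hit  d=D]
6: R B7 -> L3 miss wb->B11  d=-]
7: R B11 -> L3 miss  d=-]
8: R B8 -> L0 hit  d=D]

WB = [4, 11]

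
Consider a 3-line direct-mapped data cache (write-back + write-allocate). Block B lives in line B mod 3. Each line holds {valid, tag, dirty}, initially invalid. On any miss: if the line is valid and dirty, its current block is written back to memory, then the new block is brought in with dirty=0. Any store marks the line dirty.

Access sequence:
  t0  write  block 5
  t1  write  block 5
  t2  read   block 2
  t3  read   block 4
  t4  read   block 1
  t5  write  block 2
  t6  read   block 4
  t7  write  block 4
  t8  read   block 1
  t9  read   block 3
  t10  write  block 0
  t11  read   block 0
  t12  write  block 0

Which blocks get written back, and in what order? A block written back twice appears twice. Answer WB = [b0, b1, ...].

0: W B5 → L2 miss [D]
1: W B5 → L2 hit [D]
2: R B2 → L2 miss wb→B5 [-]
3: R B4 → L1 miss [-]
4: R B1 → L1 miss [-]
5: W B2 → L2 hit [D]
6: R B4 → L1 miss [-]
7: W B4 → L1 hit [D]
8: R B1 → L1 miss wb→B4 [-]
9: R B3 → L0 miss [-]
10: W B0 → L0 miss [D]
11: R B0 → L0 hit [D]
12: W B0 → L0 hit [D]

WB = [5, 4]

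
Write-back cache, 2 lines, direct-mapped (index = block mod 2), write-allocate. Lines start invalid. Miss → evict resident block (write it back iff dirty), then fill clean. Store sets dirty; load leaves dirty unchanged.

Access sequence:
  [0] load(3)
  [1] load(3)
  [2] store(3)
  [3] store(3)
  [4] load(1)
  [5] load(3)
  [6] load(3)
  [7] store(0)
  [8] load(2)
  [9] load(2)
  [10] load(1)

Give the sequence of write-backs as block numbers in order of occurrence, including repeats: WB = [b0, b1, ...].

0: R B3 -> L1 miss  d=-]
1: R B3 -> L1 hit  d=-]
2: W B3 -> L1 hit  d=D]
3: W B3 -> L1 hit  d=D]
4: R B1 -> L1 miss wb->B3  d=-]
5: R B3 -> L1 miss  d=-]
6: R B3 -> L1 hit  d=-]
7: W B0 -> L0 miss  d=D]
8: R B2 -> L0 miss wb->B0  d=-]
9: R B2 -> L0 hit  d=-]
10: R B1 -> L1 miss  d=-]

WB = [3, 0]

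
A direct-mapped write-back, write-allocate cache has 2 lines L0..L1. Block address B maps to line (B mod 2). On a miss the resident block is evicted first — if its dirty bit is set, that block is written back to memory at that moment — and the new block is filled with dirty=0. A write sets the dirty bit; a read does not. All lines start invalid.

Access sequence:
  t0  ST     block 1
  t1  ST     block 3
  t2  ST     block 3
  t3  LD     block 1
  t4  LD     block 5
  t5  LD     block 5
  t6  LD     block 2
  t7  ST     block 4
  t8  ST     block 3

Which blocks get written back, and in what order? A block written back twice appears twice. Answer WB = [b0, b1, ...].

0: W B1 → L1 miss [D]
1: W B3 → L1 miss wb→B1 [D]
2: W B3 → L1 hit [D]
3: R B1 → L1 miss wb→B3 [-]
4: R B5 → L1 miss [-]
5: R B5 → L1 hit [-]
6: R B2 → L0 miss [-]
7: W B4 → L0 miss [D]
8: W B3 → L1 miss [D]

WB = [1, 3]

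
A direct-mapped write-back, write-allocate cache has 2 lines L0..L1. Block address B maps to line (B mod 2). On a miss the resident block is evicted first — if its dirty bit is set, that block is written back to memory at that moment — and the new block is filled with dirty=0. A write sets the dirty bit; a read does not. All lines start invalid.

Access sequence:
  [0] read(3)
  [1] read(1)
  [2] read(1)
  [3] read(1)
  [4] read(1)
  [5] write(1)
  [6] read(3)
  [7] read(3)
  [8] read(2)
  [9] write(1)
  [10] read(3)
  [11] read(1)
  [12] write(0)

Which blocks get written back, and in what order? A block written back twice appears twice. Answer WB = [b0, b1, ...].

WB = [1, 1]

  0 | R B3 → L1 miss [-]
  1 | R B1 → L1 miss [-]
  2 | R B1 → L1 hit [-]
  3 | R B1 → L1 hit [-]
  4 | R B1 → L1 hit [-]
  5 | W B1 → L1 hit [D]
  6 | R B3 → L1 miss wb→B1 [-]
  7 | R B3 → L1 hit [-]
  8 | R B2 → L0 miss [-]
  9 | W B1 → L1 miss [D]
  10 | R B3 → L1 miss wb→B1 [-]
  11 | R B1 → L1 miss [-]
  12 | W B0 → L0 miss [D]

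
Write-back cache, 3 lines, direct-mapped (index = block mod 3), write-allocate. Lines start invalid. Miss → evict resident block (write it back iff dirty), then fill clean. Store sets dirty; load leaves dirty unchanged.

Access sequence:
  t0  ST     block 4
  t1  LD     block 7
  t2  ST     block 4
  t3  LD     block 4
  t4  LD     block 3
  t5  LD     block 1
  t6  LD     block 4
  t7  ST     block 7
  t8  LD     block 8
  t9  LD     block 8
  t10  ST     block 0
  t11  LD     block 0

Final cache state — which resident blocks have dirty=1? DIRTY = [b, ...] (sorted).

0: W B4 -> L1 miss  d=D]
1: R B7 -> L1 miss wb->B4  d=-]
2: W B4 -> L1 miss  d=D]
3: R B4 -> L1 hit  d=D]
4: R B3 -> L0 miss  d=-]
5: R B1 -> L1 miss wb->B4  d=-]
6: R B4 -> L1 miss  d=-]
7: W B7 -> L1 miss  d=D]
8: R B8 -> L2 miss  d=-]
9: R B8 -> L2 hit  d=-]
10: W B0 -> L0 miss  d=D]
11: R B0 -> L0 hit  d=D]

DIRTY = [0, 7]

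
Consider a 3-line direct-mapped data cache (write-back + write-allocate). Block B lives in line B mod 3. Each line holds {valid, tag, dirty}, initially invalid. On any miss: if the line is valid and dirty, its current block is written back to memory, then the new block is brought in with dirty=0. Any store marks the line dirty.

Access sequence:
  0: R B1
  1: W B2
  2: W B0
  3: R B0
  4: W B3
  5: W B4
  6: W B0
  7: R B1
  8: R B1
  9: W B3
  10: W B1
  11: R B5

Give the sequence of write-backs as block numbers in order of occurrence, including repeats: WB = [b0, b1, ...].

  0 | R B1 → L1 miss [-]
  1 | W B2 → L2 miss [D]
  2 | W B0 → L0 miss [D]
  3 | R B0 → L0 hit [D]
  4 | W B3 → L0 miss wb→B0 [D]
  5 | W B4 → L1 miss [D]
  6 | W B0 → L0 miss wb→B3 [D]
  7 | R B1 → L1 miss wb→B4 [-]
  8 | R B1 → L1 hit [-]
  9 | W B3 → L0 miss wb→B0 [D]
  10 | W B1 → L1 hit [D]
  11 | R B5 → L2 miss wb→B2 [-]

WB = [0, 3, 4, 0, 2]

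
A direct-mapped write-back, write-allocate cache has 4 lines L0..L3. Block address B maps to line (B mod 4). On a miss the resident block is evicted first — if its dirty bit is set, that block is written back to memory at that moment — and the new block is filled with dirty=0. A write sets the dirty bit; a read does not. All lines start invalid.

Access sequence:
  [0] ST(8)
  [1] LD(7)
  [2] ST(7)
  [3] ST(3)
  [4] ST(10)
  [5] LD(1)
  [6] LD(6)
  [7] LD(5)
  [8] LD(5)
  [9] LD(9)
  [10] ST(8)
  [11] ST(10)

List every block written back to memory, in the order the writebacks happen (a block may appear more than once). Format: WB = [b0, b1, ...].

0: W B8 → L0 miss [D]
1: R B7 → L3 miss [-]
2: W B7 → L3 hit [D]
3: W B3 → L3 miss wb→B7 [D]
4: W B10 → L2 miss [D]
5: R B1 → L1 miss [-]
6: R B6 → L2 miss wb→B10 [-]
7: R B5 → L1 miss [-]
8: R B5 → L1 hit [-]
9: R B9 → L1 miss [-]
10: W B8 → L0 hit [D]
11: W B10 → L2 miss [D]

WB = [7, 10]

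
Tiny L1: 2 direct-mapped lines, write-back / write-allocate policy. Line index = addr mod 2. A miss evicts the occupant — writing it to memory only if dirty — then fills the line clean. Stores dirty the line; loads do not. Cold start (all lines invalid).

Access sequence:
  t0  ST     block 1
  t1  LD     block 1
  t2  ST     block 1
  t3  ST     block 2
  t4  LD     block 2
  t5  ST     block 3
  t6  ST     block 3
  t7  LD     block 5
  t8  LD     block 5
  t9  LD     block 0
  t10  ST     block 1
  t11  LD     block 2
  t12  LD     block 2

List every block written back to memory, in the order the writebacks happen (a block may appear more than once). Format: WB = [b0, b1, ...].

WB = [1, 3, 2]

  0 | W B1 → L1 miss [D]
  1 | R B1 → L1 hit [D]
  2 | W B1 → L1 hit [D]
  3 | W B2 → L0 miss [D]
  4 | R B2 → L0 hit [D]
  5 | W B3 → L1 miss wb→B1 [D]
  6 | W B3 → L1 hit [D]
  7 | R B5 → L1 miss wb→B3 [-]
  8 | R B5 → L1 hit [-]
  9 | R B0 → L0 miss wb→B2 [-]
  10 | W B1 → L1 miss [D]
  11 | R B2 → L0 miss [-]
  12 | R B2 → L0 hit [-]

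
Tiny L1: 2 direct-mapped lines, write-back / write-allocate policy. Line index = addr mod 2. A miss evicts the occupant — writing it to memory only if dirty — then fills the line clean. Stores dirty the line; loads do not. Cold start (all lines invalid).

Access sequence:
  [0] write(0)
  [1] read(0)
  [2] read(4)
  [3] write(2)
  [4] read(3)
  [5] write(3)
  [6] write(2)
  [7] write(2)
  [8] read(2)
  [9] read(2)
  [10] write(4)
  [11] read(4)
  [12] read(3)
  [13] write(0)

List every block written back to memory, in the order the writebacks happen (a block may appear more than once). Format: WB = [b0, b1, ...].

0: W B0 → L0 miss [D]
1: R B0 → L0 hit [D]
2: R B4 → L0 miss wb→B0 [-]
3: W B2 → L0 miss [D]
4: R B3 → L1 miss [-]
5: W B3 → L1 hit [D]
6: W B2 → L0 hit [D]
7: W B2 → L0 hit [D]
8: R B2 → L0 hit [D]
9: R B2 → L0 hit [D]
10: W B4 → L0 miss wb→B2 [D]
11: R B4 → L0 hit [D]
12: R B3 → L1 hit [D]
13: W B0 → L0 miss wb→B4 [D]

WB = [0, 2, 4]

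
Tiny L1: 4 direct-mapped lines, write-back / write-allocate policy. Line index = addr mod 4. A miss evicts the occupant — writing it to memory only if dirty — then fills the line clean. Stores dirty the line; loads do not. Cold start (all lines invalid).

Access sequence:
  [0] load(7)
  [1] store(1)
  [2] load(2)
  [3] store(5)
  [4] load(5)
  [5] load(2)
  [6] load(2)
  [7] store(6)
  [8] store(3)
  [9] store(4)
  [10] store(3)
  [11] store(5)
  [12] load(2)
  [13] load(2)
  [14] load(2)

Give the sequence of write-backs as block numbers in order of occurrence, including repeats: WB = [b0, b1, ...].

WB = [1, 6]

0: R B7 -> L3 miss  d=-]
1: W B1 -> L1 miss  d=D]
2: R B2 -> L2 miss  d=-]
3: W B5 -> L1 miss wb->B1  d=D]
4: R B5 -> L1 hit  d=D]
5: R B2 -> L2 hit  d=-]
6: R B2 -> L2 hit  d=-]
7: W B6 -> L2 miss  d=D]
8: W B3 -> L3 miss  d=D]
9: W B4 -> L0 miss  d=D]
10: W B3 -> L3 hit  d=D]
11: W B5 -> L1 hit  d=D]
12: R B2 -> L2 miss wb->B6  d=-]
13: R B2 -> L2 hit  d=-]
14: R B2 -> L2 hit  d=-]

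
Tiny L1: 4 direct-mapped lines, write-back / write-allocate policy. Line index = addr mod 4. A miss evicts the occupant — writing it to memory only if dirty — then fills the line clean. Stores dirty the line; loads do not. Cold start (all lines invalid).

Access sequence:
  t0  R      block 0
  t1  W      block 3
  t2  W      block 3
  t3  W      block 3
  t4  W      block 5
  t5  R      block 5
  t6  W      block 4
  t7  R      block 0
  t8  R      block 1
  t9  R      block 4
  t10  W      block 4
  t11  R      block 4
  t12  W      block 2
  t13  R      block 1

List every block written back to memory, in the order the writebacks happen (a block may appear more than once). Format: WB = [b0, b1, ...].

  0 | R B0 → L0 miss [-]
  1 | W B3 → L3 miss [D]
  2 | W B3 → L3 hit [D]
  3 | W B3 → L3 hit [D]
  4 | W B5 → L1 miss [D]
  5 | R B5 → L1 hit [D]
  6 | W B4 → L0 miss [D]
  7 | R B0 → L0 miss wb→B4 [-]
  8 | R B1 → L1 miss wb→B5 [-]
  9 | R B4 → L0 miss [-]
  10 | W B4 → L0 hit [D]
  11 | R B4 → L0 hit [D]
  12 | W B2 → L2 miss [D]
  13 | R B1 → L1 hit [-]

WB = [4, 5]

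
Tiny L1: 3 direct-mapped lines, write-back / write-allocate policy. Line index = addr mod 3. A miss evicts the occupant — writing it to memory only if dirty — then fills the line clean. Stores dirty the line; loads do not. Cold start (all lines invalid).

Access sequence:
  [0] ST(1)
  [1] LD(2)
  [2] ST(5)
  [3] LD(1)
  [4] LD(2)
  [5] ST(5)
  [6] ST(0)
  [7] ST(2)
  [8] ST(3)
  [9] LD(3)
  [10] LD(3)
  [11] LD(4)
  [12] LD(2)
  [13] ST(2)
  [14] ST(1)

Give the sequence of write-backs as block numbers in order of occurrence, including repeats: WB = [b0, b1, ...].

WB = [5, 5, 0, 1]

  0 | W B1 → L1 miss [D]
  1 | R B2 → L2 miss [-]
  2 | W B5 → L2 miss [D]
  3 | R B1 → L1 hit [D]
  4 | R B2 → L2 miss wb→B5 [-]
  5 | W B5 → L2 miss [D]
  6 | W B0 → L0 miss [D]
  7 | W B2 → L2 miss wb→B5 [D]
  8 | W B3 → L0 miss wb→B0 [D]
  9 | R B3 → L0 hit [D]
  10 | R B3 → L0 hit [D]
  11 | R B4 → L1 miss wb→B1 [-]
  12 | R B2 → L2 hit [D]
  13 | W B2 → L2 hit [D]
  14 | W B1 → L1 miss [D]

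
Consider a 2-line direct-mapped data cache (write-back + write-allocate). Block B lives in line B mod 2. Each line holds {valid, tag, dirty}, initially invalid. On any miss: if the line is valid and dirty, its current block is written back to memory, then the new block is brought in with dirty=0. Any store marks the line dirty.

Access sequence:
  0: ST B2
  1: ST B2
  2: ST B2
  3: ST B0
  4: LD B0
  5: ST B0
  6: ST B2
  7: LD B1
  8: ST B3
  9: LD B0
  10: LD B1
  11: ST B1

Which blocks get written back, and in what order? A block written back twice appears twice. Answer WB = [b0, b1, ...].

WB = [2, 0, 2, 3]

  0 | W B2 → L0 miss [D]
  1 | W B2 → L0 hit [D]
  2 | W B2 → L0 hit [D]
  3 | W B0 → L0 miss wb→B2 [D]
  4 | R B0 → L0 hit [D]
  5 | W B0 → L0 hit [D]
  6 | W B2 → L0 miss wb→B0 [D]
  7 | R B1 → L1 miss [-]
  8 | W B3 → L1 miss [D]
  9 | R B0 → L0 miss wb→B2 [-]
  10 | R B1 → L1 miss wb→B3 [-]
  11 | W B1 → L1 hit [D]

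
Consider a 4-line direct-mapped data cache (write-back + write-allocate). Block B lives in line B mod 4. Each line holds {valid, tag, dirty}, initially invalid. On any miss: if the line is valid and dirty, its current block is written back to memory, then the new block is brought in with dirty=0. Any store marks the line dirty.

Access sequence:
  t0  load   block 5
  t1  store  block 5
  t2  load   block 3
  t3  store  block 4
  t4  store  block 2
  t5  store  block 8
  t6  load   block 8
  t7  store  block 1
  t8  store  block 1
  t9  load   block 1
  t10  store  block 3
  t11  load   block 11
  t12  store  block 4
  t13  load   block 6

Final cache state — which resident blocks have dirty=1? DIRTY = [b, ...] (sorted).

0: R B5 -> L1 miss  d=-]
1: W B5 -> L1 hit  d=D]
2: R B3 -> L3 miss  d=-]
3: W B4 -> L0 miss  d=D]
4: W B2 -> L2 miss  d=D]
5: W B8 -> L0 miss wb->B4  d=D]
6: R B8 -> L0 hit  d=D]
7: W B1 -> L1 miss wb->B5  d=D]
8: W B1 -> L1 hit  d=D]
9: R B1 -> L1 hit  d=D]
10: W B3 -> L3 hit  d=D]
11: R B11 -> L3 miss wb->B3  d=-]
12: W B4 -> L0 miss wb->B8  d=D]
13: R B6 -> L2 miss wb->B2  d=-]

DIRTY = [1, 4]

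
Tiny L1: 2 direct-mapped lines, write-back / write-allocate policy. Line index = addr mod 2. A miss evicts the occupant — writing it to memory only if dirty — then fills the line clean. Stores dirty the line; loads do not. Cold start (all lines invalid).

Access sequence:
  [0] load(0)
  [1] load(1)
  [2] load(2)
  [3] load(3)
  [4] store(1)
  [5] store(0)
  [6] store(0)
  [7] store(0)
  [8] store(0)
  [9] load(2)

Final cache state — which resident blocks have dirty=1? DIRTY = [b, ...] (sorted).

DIRTY = [1]

0: R B0 → L0 miss [-]
1: R B1 → L1 miss [-]
2: R B2 → L0 miss [-]
3: R B3 → L1 miss [-]
4: W B1 → L1 miss [D]
5: W B0 → L0 miss [D]
6: W B0 → L0 hit [D]
7: W B0 → L0 hit [D]
8: W B0 → L0 hit [D]
9: R B2 → L0 miss wb→B0 [-]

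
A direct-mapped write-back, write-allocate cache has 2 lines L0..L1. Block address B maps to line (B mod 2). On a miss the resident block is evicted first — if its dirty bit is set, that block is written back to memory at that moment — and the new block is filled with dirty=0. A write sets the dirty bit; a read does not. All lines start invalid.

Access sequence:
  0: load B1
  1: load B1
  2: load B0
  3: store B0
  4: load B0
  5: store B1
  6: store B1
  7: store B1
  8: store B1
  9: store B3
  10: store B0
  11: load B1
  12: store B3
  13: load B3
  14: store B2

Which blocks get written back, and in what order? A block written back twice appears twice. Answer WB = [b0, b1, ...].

WB = [1, 3, 0]

0: R B1 -> L1 miss  d=-]
1: R B1 -> L1 hit  d=-]
2: R B0 -> L0 miss  d=-]
3: W B0 -> L0 hit  d=D]
4: R B0 -> L0 hit  d=D]
5: W B1 -> L1 hit  d=D]
6: W B1 -> L1 hit  d=D]
7: W B1 -> L1 hit  d=D]
8: W B1 -> L1 hit  d=D]
9: W B3 -> L1 miss wb->B1  d=D]
10: W B0 -> L0 hit  d=D]
11: R B1 -> L1 miss wb->B3  d=-]
12: W B3 -> L1 miss  d=D]
13: R B3 -> L1 hit  d=D]
14: W B2 -> L0 miss wb->B0  d=D]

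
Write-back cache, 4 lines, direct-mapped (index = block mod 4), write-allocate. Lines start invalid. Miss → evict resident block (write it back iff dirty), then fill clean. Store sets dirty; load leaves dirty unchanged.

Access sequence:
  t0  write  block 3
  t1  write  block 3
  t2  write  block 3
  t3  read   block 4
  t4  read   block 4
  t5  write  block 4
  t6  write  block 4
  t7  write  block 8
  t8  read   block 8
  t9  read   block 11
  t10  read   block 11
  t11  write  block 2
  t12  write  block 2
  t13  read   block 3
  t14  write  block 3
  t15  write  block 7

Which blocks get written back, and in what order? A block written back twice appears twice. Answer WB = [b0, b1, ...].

WB = [4, 3, 3]

0: W B3 -> L3 miss  d=D]
1: W B3 -> L3 hit  d=D]
2: W B3 -> L3 hit  d=D]
3: R B4 -> L0 miss  d=-]
4: R B4 -> L0 hit  d=-]
5: W B4 -> L0 hit  d=D]
6: W B4 -> L0 hit  d=D]
7: W B8 -> L0 miss wb->B4  d=D]
8: R B8 -> L0 hit  d=D]
9: R B11 -> L3 miss wb->B3  d=-]
10: R B11 -> L3 hit  d=-]
11: W B2 -> L2 miss  d=D]
12: W B2 -> L2 hit  d=D]
13: R B3 -> L3 miss  d=-]
14: W B3 -> L3 hit  d=D]
15: W B7 -> L3 miss wb->B3  d=D]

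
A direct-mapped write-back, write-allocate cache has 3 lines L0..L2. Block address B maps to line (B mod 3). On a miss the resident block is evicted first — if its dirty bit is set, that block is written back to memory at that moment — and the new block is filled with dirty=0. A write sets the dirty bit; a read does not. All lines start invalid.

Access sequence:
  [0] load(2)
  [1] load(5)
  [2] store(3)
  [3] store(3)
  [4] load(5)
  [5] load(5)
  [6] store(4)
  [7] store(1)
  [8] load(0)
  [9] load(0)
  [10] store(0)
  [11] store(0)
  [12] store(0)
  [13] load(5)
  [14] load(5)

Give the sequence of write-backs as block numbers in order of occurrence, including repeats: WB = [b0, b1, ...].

WB = [4, 3]

  0 | R B2 → L2 miss [-]
  1 | R B5 → L2 miss [-]
  2 | W B3 → L0 miss [D]
  3 | W B3 → L0 hit [D]
  4 | R B5 → L2 hit [-]
  5 | R B5 → L2 hit [-]
  6 | W B4 → L1 miss [D]
  7 | W B1 → L1 miss wb→B4 [D]
  8 | R B0 → L0 miss wb→B3 [-]
  9 | R B0 → L0 hit [-]
  10 | W B0 → L0 hit [D]
  11 | W B0 → L0 hit [D]
  12 | W B0 → L0 hit [D]
  13 | R B5 → L2 hit [-]
  14 | R B5 → L2 hit [-]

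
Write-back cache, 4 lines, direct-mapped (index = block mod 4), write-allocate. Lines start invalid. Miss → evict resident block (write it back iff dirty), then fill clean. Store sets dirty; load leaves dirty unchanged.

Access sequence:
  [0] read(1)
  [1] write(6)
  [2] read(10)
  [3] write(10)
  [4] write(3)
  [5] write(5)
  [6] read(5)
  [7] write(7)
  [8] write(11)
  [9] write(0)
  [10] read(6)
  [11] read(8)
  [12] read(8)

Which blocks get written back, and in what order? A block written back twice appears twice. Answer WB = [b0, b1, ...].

WB = [6, 3, 7, 10, 0]

0: R B1 → L1 miss [-]
1: W B6 → L2 miss [D]
2: R B10 → L2 miss wb→B6 [-]
3: W B10 → L2 hit [D]
4: W B3 → L3 miss [D]
5: W B5 → L1 miss [D]
6: R B5 → L1 hit [D]
7: W B7 → L3 miss wb→B3 [D]
8: W B11 → L3 miss wb→B7 [D]
9: W B0 → L0 miss [D]
10: R B6 → L2 miss wb→B10 [-]
11: R B8 → L0 miss wb→B0 [-]
12: R B8 → L0 hit [-]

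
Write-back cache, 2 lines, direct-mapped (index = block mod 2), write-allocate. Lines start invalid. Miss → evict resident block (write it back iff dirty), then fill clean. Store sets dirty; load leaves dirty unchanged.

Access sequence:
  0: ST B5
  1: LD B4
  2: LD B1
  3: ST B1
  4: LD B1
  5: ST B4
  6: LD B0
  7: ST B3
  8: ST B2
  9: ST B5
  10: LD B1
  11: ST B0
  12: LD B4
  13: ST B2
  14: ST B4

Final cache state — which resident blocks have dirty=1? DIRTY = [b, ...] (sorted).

DIRTY = [4]

0: W B5 -> L1 miss  d=D]
1: R B4 -> L0 miss  d=-]
2: R B1 -> L1 miss wb->B5  d=-]
3: W B1 -> L1 hit  d=D]
4: R B1 -> L1 hit  d=D]
5: W B4 -> L0 hit  d=D]
6: R B0 -> L0 miss wb->B4  d=-]
7: W B3 -> L1 miss wb->B1  d=D]
8: W B2 -> L0 miss  d=D]
9: W B5 -> L1 miss wb->B3  d=D]
10: R B1 -> L1 miss wb->B5  d=-]
11: W B0 -> L0 miss wb->B2  d=D]
12: R B4 -> L0 miss wb->B0  d=-]
13: W B2 -> L0 miss  d=D]
14: W B4 -> L0 miss wb->B2  d=D]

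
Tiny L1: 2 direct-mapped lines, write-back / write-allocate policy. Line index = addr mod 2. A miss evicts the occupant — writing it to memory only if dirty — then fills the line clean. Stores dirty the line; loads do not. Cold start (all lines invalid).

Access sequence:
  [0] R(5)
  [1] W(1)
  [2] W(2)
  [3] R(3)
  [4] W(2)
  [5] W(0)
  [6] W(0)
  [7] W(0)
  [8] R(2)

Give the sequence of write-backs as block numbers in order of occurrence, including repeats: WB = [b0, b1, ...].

0: R B5 -> L1 miss  d=-]
1: W B1 -> L1 miss  d=D]
2: W B2 -> L0 miss  d=D]
3: R B3 -> L1 miss wb->B1  d=-]
4: W B2 -> L0 hit  d=D]
5: W B0 -> L0 miss wb->B2  d=D]
6: W B0 -> L0 hit  d=D]
7: W B0 -> L0 hit  d=D]
8: R B2 -> L0 miss wb->B0  d=-]

WB = [1, 2, 0]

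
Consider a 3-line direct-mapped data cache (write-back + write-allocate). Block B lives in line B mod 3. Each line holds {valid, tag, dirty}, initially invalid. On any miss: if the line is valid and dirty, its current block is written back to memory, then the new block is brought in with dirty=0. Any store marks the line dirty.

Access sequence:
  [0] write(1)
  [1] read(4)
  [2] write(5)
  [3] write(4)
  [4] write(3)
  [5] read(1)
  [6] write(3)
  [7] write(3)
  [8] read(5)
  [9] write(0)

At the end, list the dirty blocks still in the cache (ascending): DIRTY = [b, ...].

0: W B1 -> L1 miss  d=D]
1: R B4 -> L1 miss wb->B1  d=-]
2: W B5 -> L2 miss  d=D]
3: W B4 -> L1 hit  d=D]
4: W B3 -> L0 miss  d=D]
5: R B1 -> L1 miss wb->B4  d=-]
6: W B3 -> L0 hit  d=D]
7: W B3 -> L0 hit  d=D]
8: R B5 -> L2 hit  d=D]
9: W B0 -> L0 miss wb->B3  d=D]

DIRTY = [0, 5]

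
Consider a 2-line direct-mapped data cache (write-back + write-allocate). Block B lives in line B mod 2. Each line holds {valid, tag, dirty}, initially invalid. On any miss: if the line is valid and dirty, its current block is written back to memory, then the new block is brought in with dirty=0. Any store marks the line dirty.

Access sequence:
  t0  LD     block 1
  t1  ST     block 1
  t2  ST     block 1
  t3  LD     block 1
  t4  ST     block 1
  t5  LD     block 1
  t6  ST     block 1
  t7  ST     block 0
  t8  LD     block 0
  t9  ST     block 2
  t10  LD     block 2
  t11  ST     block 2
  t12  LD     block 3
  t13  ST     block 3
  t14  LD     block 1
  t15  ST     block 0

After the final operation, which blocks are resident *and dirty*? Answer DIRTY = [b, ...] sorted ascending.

0: R B1 -> L1 miss  d=-]
1: W B1 -> L1 hit  d=D]
2: W B1 -> L1 hit  d=D]
3: R B1 -> L1 hit  d=D]
4: W B1 -> L1 hit  d=D]
5: R B1 -> L1 hit  d=D]
6: W B1 -> L1 hit  d=D]
7: W B0 -> L0 miss  d=D]
8: R B0 -> L0 hit  d=D]
9: W B2 -> L0 miss wb->B0  d=D]
10: R B2 -> L0 hit  d=D]
11: W B2 -> L0 hit  d=D]
12: R B3 -> L1 miss wb->B1  d=-]
13: W B3 -> L1 hit  d=D]
14: R B1 -> L1 miss wb->B3  d=-]
15: W B0 -> L0 miss wb->B2  d=D]

DIRTY = [0]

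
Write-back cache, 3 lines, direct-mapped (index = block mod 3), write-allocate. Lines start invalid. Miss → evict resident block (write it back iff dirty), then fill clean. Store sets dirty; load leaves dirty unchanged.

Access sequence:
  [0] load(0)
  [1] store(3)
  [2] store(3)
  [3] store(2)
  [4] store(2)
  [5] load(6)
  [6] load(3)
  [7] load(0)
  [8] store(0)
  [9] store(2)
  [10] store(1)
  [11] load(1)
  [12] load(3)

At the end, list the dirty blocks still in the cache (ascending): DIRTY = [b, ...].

0: R B0 → L0 miss [-]
1: W B3 → L0 miss [D]
2: W B3 → L0 hit [D]
3: W B2 → L2 miss [D]
4: W B2 → L2 hit [D]
5: R B6 → L0 miss wb→B3 [-]
6: R B3 → L0 miss [-]
7: R B0 → L0 miss [-]
8: W B0 → L0 hit [D]
9: W B2 → L2 hit [D]
10: W B1 → L1 miss [D]
11: R B1 → L1 hit [D]
12: R B3 → L0 miss wb→B0 [-]

DIRTY = [1, 2]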